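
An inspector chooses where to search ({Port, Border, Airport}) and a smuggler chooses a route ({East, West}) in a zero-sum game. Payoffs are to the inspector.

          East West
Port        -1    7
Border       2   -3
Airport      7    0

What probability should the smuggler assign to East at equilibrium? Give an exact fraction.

Row minima: Port → -1, Border → -3, Airport → 0; maximin = 0.
Column maxima: East → 7, West → 7; minimax = 7.
0 ≠ 7, so there is no saddle point; optimal play is mixed.
Border is strictly dominated by Airport, so the inspector never plays it.
On the remaining 2×2 (Port, Airport vs East, West):
Let the inspector play Port with probability p. Expected payoff against East: (-1)p + 7(1−p) = −8p + 7; against West: 7p + 0(1−p) = 7p.
Setting these equal: −8p + 7 = 7p ⇒ −15p = -7 ⇒ p = 7/15, and the value is (-8)·(7/15) + 7 = 49/15.
For the smuggler: with q = P(East), equating Port's and Airport's payoffs gives −8q + 7 = 7q ⇒ q = 7/15.

7/15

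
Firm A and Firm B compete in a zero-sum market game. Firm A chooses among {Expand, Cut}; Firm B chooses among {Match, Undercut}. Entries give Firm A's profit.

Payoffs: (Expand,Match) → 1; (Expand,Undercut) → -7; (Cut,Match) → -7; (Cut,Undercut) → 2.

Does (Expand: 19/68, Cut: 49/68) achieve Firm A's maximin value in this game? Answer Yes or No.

No

Against Match this mix gives (19/68)·1 + (49/68)·(-7) = -81/17.
Against Undercut this mix gives (19/68)·(-7) + (49/68)·2 = -35/68.
Firm B will play Match, holding Firm A to -81/17. Shifting weight toward the row that does better against Match would raise this floor (the equalizing mix achieves -47/17 against both Match and Undercut), so the proposed strategy is not optimal.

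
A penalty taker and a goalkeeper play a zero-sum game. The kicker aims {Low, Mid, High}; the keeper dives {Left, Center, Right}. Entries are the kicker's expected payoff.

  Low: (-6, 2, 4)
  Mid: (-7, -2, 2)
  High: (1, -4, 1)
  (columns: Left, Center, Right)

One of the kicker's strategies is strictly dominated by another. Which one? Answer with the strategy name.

Low gives a strictly higher payoff than Mid against every column: -6 > -7, 2 > -2, 4 > 2.
So Mid is strictly dominated and the kicker never plays it.

Mid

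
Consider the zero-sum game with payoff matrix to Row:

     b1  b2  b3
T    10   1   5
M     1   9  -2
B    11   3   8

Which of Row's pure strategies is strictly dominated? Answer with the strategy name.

B gives a strictly higher payoff than T against every column: 11 > 10, 3 > 1, 8 > 5.
So T is strictly dominated and Row never plays it.

T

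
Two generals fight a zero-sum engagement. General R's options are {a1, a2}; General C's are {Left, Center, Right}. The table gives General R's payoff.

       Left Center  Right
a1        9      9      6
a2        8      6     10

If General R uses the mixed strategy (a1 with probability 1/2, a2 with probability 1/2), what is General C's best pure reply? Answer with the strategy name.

Center

If General C plays Left, General R's expected payoff is (1/2)·9 + (1/2)·8 = 17/2.
If General C plays Center, General R's expected payoff is (1/2)·9 + (1/2)·6 = 15/2.
If General C plays Right, General R's expected payoff is (1/2)·6 + (1/2)·10 = 8.
General C minimizes General R's payoff; the smallest is 15/2, so the best response is Center.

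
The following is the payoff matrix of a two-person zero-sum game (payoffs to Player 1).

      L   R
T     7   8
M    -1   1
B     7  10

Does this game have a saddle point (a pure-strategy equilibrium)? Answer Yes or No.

Yes

Row minima: T → 7, M → -1, B → 7; maximin = 7.
Column maxima: L → 7, R → 10; minimax = 7.
maximin = minimax = 7, so a saddle point exists.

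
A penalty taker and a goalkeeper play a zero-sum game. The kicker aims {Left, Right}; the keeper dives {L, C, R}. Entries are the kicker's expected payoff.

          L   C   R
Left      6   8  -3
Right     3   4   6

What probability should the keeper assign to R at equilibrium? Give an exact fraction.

1/4

Row minima: Left → -3, Right → 3; maximin = 3.
Column maxima: L → 6, C → 8, R → 6; minimax = 6.
3 ≠ 6, so there is no saddle point; optimal play is mixed.
C is strictly dominated by L (it gives the kicker strictly more in every row), so the keeper never plays it.
On the remaining 2×2 (Left, Right vs L, R):
Let the kicker play Left with probability p. Expected payoff against L: 6p + 3(1−p) = 3p + 3; against R: (-3)p + 6(1−p) = −9p + 6.
Setting these equal: 3p + 3 = −9p + 6 ⇒ 12p = 3 ⇒ p = 1/4, and the value is (3)·(1/4) + 3 = 15/4.
For the keeper: with q = P(L), equating Left's and Right's payoffs gives 9q − 3 = −3q + 6 ⇒ q = 3/4.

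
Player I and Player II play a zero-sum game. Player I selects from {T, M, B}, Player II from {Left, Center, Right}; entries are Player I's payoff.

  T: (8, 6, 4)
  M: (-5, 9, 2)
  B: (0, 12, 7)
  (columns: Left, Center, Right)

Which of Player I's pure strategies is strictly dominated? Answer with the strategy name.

B gives a strictly higher payoff than M against every column: 0 > -5, 12 > 9, 7 > 2.
So M is strictly dominated and Player I never plays it.

M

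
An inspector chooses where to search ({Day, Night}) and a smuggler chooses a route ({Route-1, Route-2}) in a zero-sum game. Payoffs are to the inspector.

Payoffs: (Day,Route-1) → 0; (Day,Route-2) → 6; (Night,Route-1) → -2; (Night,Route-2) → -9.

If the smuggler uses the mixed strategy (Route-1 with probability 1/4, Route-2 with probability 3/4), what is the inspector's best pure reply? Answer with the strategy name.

Day

Expected payoff of Day: (1/4)·0 + (3/4)·6 = 9/2.
Expected payoff of Night: (1/4)·(-2) + (3/4)·(-9) = -29/4.
The largest is 9/2, so the inspector's best response is Day.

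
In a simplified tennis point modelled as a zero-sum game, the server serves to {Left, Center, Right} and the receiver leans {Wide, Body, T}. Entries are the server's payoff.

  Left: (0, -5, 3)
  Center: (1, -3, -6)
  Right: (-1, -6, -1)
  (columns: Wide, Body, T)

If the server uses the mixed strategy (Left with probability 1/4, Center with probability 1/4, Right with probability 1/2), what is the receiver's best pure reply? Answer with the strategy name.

Body

If the receiver plays Wide, the server's expected payoff is (1/4)·0 + (1/4)·1 + (1/2)·(-1) = -1/4.
If the receiver plays Body, the server's expected payoff is (1/4)·(-5) + (1/4)·(-3) + (1/2)·(-6) = -5.
If the receiver plays T, the server's expected payoff is (1/4)·3 + (1/4)·(-6) + (1/2)·(-1) = -5/4.
The receiver minimizes the server's payoff; the smallest is -5, so the best response is Body.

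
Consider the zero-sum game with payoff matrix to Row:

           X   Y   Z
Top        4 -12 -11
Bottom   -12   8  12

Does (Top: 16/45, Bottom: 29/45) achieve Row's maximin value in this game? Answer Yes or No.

No

Against X this mix gives (16/45)·4 + (29/45)·(-12) = -284/45.
Against Y this mix gives (16/45)·(-12) + (29/45)·8 = 8/9.
Against Z this mix gives (16/45)·(-11) + (29/45)·12 = 172/45.
Column will play X, holding Row to -284/45. Shifting weight toward the row that does better against X would raise this floor (the equalizing mix achieves -28/9 against both X and Y), so the proposed strategy is not optimal.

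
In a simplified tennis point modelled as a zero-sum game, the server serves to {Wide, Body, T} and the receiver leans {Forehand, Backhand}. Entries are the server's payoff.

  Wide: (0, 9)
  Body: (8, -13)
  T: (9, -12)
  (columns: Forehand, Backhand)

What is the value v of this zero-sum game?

Row minima: Wide → 0, Body → -13, T → -12; maximin = 0.
Column maxima: Forehand → 9, Backhand → 9; minimax = 9.
0 ≠ 9, so there is no saddle point; optimal play is mixed.
Body is strictly dominated by T, so the server never plays it.
On the remaining 2×2 (Wide, T vs Forehand, Backhand):
Let the server play Wide with probability p. Expected payoff against Forehand: 0p + 9(1−p) = −9p + 9; against Backhand: 9p + (-12)(1−p) = 21p − 12.
Setting these equal: −9p + 9 = 21p − 12 ⇒ −30p = -21 ⇒ p = 7/10, and the value is (-9)·(7/10) + 9 = 27/10.
For the receiver: with q = P(Forehand), equating Wide's and T's payoffs gives −9q + 9 = 21q − 12 ⇒ q = 7/10.

27/10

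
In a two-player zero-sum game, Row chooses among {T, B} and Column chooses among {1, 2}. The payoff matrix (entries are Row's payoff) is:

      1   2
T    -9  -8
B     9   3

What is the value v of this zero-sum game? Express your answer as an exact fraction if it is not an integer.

Row minima: T → -9, B → 3; maximin = 3.
Column maxima: 1 → 9, 2 → 3; minimax = 3.
Since maximin = minimax = 3, there is a saddle point and the value is 3.

3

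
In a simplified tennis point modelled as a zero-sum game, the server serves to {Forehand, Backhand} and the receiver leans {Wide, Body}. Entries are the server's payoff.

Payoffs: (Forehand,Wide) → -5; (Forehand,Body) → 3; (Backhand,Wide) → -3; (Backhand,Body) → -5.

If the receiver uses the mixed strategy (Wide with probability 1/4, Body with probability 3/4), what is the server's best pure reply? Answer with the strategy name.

Expected payoff of Forehand: (1/4)·(-5) + (3/4)·3 = 1.
Expected payoff of Backhand: (1/4)·(-3) + (3/4)·(-5) = -9/2.
The largest is 1, so the server's best response is Forehand.

Forehand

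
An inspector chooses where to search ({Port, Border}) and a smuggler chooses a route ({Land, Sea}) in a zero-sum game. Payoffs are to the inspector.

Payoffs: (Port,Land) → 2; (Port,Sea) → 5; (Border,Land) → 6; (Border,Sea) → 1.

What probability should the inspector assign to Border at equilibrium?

3/8

Row minima: Port → 2, Border → 1; maximin = 2.
Column maxima: Land → 6, Sea → 5; minimax = 5.
2 ≠ 5, so there is no saddle point; optimal play is mixed.
Let the inspector play Port with probability p. Expected payoff against Land: 2p + 6(1−p) = −4p + 6; against Sea: 5p + 1(1−p) = 4p + 1.
Setting these equal: −4p + 6 = 4p + 1 ⇒ −8p = -5 ⇒ p = 5/8, and the value is (-4)·(5/8) + 6 = 7/2.
For the smuggler: with q = P(Land), equating Port's and Border's payoffs gives −3q + 5 = 5q + 1 ⇒ q = 1/2.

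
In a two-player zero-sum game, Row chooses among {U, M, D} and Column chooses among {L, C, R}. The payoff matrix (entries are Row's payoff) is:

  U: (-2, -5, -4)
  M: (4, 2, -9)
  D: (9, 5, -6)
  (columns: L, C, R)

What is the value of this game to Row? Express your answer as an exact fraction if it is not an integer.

-25/6

Row minima: U → -5, M → -9, D → -6; maximin = -5.
Column maxima: L → 9, C → 5, R → -4; minimax = -4.
-5 ≠ -4, so there is no saddle point; optimal play is mixed.
M is strictly dominated by D, so Row never plays it.
L is strictly dominated by C (it gives Row strictly more in every row), so Column never plays it.
On the remaining 2×2 (U, D vs C, R):
Let Row play U with probability p. Expected payoff against C: (-5)p + 5(1−p) = −10p + 5; against R: (-4)p + (-6)(1−p) = 2p − 6.
Setting these equal: −10p + 5 = 2p − 6 ⇒ −12p = -11 ⇒ p = 11/12, and the value is (-10)·(11/12) + 5 = -25/6.
For Column: with q = P(C), equating U's and D's payoffs gives −q − 4 = 11q − 6 ⇒ q = 1/6.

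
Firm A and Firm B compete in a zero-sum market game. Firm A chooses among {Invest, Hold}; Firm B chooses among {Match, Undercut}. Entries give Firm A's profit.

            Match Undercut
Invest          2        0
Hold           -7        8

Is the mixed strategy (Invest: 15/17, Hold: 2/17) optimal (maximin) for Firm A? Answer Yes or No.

Against Match this mix gives (15/17)·2 + (2/17)·(-7) = 16/17.
Against Undercut this mix gives (15/17)·0 + (2/17)·8 = 16/17.
All of Firm B's active replies (Match, Undercut) yield 16/17, and no column does worse for Firm A. The mix makes Firm B indifferent and guarantees 16/17, so it is optimal.

Yes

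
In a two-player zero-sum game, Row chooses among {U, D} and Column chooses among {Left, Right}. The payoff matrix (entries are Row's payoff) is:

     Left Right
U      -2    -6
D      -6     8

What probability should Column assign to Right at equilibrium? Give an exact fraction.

2/9

Row minima: U → -6, D → -6; maximin = -6.
Column maxima: Left → -2, Right → 8; minimax = -2.
-6 ≠ -2, so there is no saddle point; optimal play is mixed.
Let Row play U with probability p. Expected payoff against Left: (-2)p + (-6)(1−p) = 4p − 6; against Right: (-6)p + 8(1−p) = −14p + 8.
Setting these equal: 4p − 6 = −14p + 8 ⇒ 18p = 14 ⇒ p = 7/9, and the value is (4)·(7/9) − 6 = -26/9.
For Column: with q = P(Left), equating U's and D's payoffs gives 4q − 6 = −14q + 8 ⇒ q = 7/9.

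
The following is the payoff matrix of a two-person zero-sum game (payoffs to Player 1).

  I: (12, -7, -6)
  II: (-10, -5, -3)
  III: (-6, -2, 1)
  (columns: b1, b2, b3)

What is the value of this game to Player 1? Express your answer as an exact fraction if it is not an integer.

-66/23

Row minima: I → -7, II → -10, III → -6; maximin = -6.
Column maxima: b1 → 12, b2 → -2, b3 → 1; minimax = -2.
-6 ≠ -2, so there is no saddle point; optimal play is mixed.
II is strictly dominated by III, so Player 1 never plays it.
b3 is strictly dominated by b2 (it gives Player 1 strictly more in every row), so Player 2 never plays it.
On the remaining 2×2 (I, III vs b1, b2):
Let Player 1 play I with probability p. Expected payoff against b1: 12p + (-6)(1−p) = 18p − 6; against b2: (-7)p + (-2)(1−p) = −5p − 2.
Setting these equal: 18p − 6 = −5p − 2 ⇒ 23p = 4 ⇒ p = 4/23, and the value is (18)·(4/23) − 6 = -66/23.
For Player 2: with q = P(b1), equating I's and III's payoffs gives 19q − 7 = −4q − 2 ⇒ q = 5/23.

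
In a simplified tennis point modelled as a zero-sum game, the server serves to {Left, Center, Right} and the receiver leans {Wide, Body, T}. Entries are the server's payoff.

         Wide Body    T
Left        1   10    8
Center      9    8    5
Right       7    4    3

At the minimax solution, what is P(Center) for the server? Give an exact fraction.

7/11

Row minima: Left → 1, Center → 5, Right → 3; maximin = 5.
Column maxima: Wide → 9, Body → 10, T → 8; minimax = 8.
5 ≠ 8, so there is no saddle point; optimal play is mixed.
Right is strictly dominated by Center, so the server never plays it.
Body is strictly dominated by T (it gives the server strictly more in every row), so the receiver never plays it.
On the remaining 2×2 (Left, Center vs Wide, T):
Let the server play Left with probability p. Expected payoff against Wide: 1p + 9(1−p) = −8p + 9; against T: 8p + 5(1−p) = 3p + 5.
Setting these equal: −8p + 9 = 3p + 5 ⇒ −11p = -4 ⇒ p = 4/11, and the value is (-8)·(4/11) + 9 = 67/11.
For the receiver: with q = P(Wide), equating Left's and Center's payoffs gives −7q + 8 = 4q + 5 ⇒ q = 3/11.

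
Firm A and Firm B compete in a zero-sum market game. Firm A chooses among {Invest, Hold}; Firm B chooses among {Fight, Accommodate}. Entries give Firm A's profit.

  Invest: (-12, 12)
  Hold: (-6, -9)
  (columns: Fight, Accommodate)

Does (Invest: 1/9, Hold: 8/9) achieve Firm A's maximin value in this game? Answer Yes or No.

Against Fight this mix gives (1/9)·(-12) + (8/9)·(-6) = -20/3.
Against Accommodate this mix gives (1/9)·12 + (8/9)·(-9) = -20/3.
All of Firm B's active replies (Fight, Accommodate) yield -20/3, and no column does worse for Firm A. The mix makes Firm B indifferent and guarantees -20/3, so it is optimal.

Yes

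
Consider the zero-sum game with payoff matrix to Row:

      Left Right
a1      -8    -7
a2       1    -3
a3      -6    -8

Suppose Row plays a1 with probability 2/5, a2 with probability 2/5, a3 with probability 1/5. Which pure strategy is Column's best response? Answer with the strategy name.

If Column plays Left, Row's expected payoff is (2/5)·(-8) + (2/5)·1 + (1/5)·(-6) = -4.
If Column plays Right, Row's expected payoff is (2/5)·(-7) + (2/5)·(-3) + (1/5)·(-8) = -28/5.
Column minimizes Row's payoff; the smallest is -28/5, so the best response is Right.

Right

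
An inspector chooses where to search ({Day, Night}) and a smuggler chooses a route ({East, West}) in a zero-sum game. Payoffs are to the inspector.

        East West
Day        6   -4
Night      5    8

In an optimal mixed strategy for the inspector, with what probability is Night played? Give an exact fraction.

10/13

Row minima: Day → -4, Night → 5; maximin = 5.
Column maxima: East → 6, West → 8; minimax = 6.
5 ≠ 6, so there is no saddle point; optimal play is mixed.
Let the inspector play Day with probability p. Expected payoff against East: 6p + 5(1−p) = p + 5; against West: (-4)p + 8(1−p) = −12p + 8.
Setting these equal: p + 5 = −12p + 8 ⇒ 13p = 3 ⇒ p = 3/13, and the value is (1)·(3/13) + 5 = 68/13.
For the smuggler: with q = P(East), equating Day's and Night's payoffs gives 10q − 4 = −3q + 8 ⇒ q = 12/13.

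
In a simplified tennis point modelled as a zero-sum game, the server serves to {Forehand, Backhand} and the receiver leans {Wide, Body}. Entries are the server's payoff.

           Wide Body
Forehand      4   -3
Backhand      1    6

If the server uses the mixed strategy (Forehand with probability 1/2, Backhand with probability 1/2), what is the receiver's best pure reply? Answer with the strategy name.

If the receiver plays Wide, the server's expected payoff is (1/2)·4 + (1/2)·1 = 5/2.
If the receiver plays Body, the server's expected payoff is (1/2)·(-3) + (1/2)·6 = 3/2.
The receiver minimizes the server's payoff; the smallest is 3/2, so the best response is Body.

Body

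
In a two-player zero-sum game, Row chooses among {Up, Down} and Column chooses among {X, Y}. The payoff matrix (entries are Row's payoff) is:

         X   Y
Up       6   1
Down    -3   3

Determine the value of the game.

21/11

Row minima: Up → 1, Down → -3; maximin = 1.
Column maxima: X → 6, Y → 3; minimax = 3.
1 ≠ 3, so there is no saddle point; optimal play is mixed.
Let Row play Up with probability p. Expected payoff against X: 6p + (-3)(1−p) = 9p − 3; against Y: 1p + 3(1−p) = −2p + 3.
Setting these equal: 9p − 3 = −2p + 3 ⇒ 11p = 6 ⇒ p = 6/11, and the value is (9)·(6/11) − 3 = 21/11.
For Column: with q = P(X), equating Up's and Down's payoffs gives 5q + 1 = −6q + 3 ⇒ q = 2/11.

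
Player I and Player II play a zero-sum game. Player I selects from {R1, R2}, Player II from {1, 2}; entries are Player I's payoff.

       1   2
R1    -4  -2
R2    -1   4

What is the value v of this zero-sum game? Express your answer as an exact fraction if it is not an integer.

Row minima: R1 → -4, R2 → -1; maximin = -1.
Column maxima: 1 → -1, 2 → 4; minimax = -1.
Since maximin = minimax = -1, there is a saddle point and the value is -1.

-1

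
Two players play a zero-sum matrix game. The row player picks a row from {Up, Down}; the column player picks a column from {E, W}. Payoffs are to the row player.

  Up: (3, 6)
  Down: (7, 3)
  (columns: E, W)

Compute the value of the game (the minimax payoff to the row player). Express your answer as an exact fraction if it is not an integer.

33/7

Row minima: Up → 3, Down → 3; maximin = 3.
Column maxima: E → 7, W → 6; minimax = 6.
3 ≠ 6, so there is no saddle point; optimal play is mixed.
Let the row player play Up with probability p. Expected payoff against E: 3p + 7(1−p) = −4p + 7; against W: 6p + 3(1−p) = 3p + 3.
Setting these equal: −4p + 7 = 3p + 3 ⇒ −7p = -4 ⇒ p = 4/7, and the value is (-4)·(4/7) + 7 = 33/7.
For the column player: with q = P(E), equating Up's and Down's payoffs gives −3q + 6 = 4q + 3 ⇒ q = 3/7.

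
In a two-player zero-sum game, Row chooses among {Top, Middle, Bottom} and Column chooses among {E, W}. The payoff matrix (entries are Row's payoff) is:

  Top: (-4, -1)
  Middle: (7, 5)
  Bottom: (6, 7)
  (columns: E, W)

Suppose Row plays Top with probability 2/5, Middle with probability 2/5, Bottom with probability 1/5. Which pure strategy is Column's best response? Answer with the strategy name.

E

If Column plays E, Row's expected payoff is (2/5)·(-4) + (2/5)·7 + (1/5)·6 = 12/5.
If Column plays W, Row's expected payoff is (2/5)·(-1) + (2/5)·5 + (1/5)·7 = 3.
Column minimizes Row's payoff; the smallest is 12/5, so the best response is E.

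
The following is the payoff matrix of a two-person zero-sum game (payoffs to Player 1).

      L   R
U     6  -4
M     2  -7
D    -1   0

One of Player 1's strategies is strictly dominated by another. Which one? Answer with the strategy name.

M

U gives a strictly higher payoff than M against every column: 6 > 2, -4 > -7.
So M is strictly dominated and Player 1 never plays it.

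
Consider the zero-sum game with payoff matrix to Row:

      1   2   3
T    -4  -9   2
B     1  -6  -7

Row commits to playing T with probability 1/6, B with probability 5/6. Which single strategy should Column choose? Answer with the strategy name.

2

If Column plays 1, Row's expected payoff is (1/6)·(-4) + (5/6)·1 = 1/6.
If Column plays 2, Row's expected payoff is (1/6)·(-9) + (5/6)·(-6) = -13/2.
If Column plays 3, Row's expected payoff is (1/6)·2 + (5/6)·(-7) = -11/2.
Column minimizes Row's payoff; the smallest is -13/2, so the best response is 2.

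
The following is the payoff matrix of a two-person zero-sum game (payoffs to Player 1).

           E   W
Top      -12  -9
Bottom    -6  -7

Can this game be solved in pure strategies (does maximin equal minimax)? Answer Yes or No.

Row minima: Top → -12, Bottom → -7; maximin = -7.
Column maxima: E → -6, W → -7; minimax = -7.
maximin = minimax = -7, so a saddle point exists.

Yes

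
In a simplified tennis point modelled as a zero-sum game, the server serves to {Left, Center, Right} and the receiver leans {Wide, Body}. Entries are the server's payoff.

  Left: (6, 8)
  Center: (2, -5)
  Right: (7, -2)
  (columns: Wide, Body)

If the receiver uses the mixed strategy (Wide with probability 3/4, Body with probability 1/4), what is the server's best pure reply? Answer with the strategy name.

Expected payoff of Left: (3/4)·6 + (1/4)·8 = 13/2.
Expected payoff of Center: (3/4)·2 + (1/4)·(-5) = 1/4.
Expected payoff of Right: (3/4)·7 + (1/4)·(-2) = 19/4.
The largest is 13/2, so the server's best response is Left.

Left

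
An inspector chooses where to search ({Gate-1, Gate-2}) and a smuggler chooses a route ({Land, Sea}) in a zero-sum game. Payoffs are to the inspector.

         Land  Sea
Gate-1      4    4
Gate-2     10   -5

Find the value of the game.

Row minima: Gate-1 → 4, Gate-2 → -5; maximin = 4.
Column maxima: Land → 10, Sea → 4; minimax = 4.
Since maximin = minimax = 4, there is a saddle point and the value is 4.

4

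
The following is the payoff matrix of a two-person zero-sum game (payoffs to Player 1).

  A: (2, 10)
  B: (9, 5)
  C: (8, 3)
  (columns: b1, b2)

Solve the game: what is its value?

Row minima: A → 2, B → 5, C → 3; maximin = 5.
Column maxima: b1 → 9, b2 → 10; minimax = 9.
5 ≠ 9, so there is no saddle point; optimal play is mixed.
C is strictly dominated by B, so Player 1 never plays it.
On the remaining 2×2 (A, B vs b1, b2):
Let Player 1 play A with probability p. Expected payoff against b1: 2p + 9(1−p) = −7p + 9; against b2: 10p + 5(1−p) = 5p + 5.
Setting these equal: −7p + 9 = 5p + 5 ⇒ −12p = -4 ⇒ p = 1/3, and the value is (-7)·(1/3) + 9 = 20/3.
For Player 2: with q = P(b1), equating A's and B's payoffs gives −8q + 10 = 4q + 5 ⇒ q = 5/12.

20/3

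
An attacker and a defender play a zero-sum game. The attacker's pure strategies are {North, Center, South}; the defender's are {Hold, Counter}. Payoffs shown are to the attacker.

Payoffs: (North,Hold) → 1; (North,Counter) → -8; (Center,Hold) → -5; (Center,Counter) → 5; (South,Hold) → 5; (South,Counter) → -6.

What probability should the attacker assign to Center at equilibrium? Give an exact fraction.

Row minima: North → -8, Center → -5, South → -6; maximin = -5.
Column maxima: Hold → 5, Counter → 5; minimax = 5.
-5 ≠ 5, so there is no saddle point; optimal play is mixed.
North is strictly dominated by South, so the attacker never plays it.
On the remaining 2×2 (Center, South vs Hold, Counter):
Let the attacker play Center with probability p. Expected payoff against Hold: (-5)p + 5(1−p) = −10p + 5; against Counter: 5p + (-6)(1−p) = 11p − 6.
Setting these equal: −10p + 5 = 11p − 6 ⇒ −21p = -11 ⇒ p = 11/21, and the value is (-10)·(11/21) + 5 = -5/21.
For the defender: with q = P(Hold), equating Center's and South's payoffs gives −10q + 5 = 11q − 6 ⇒ q = 11/21.

11/21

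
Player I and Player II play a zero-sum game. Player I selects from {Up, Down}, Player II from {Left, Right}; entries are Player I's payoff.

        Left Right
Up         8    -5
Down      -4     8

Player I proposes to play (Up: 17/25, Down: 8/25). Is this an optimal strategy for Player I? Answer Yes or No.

No

Against Left this mix gives (17/25)·8 + (8/25)·(-4) = 104/25.
Against Right this mix gives (17/25)·(-5) + (8/25)·8 = -21/25.
Player II will play Right, holding Player I to -21/25. Shifting weight toward the row that does better against Right would raise this floor (the equalizing mix achieves 44/25 against both Right and Left), so the proposed strategy is not optimal.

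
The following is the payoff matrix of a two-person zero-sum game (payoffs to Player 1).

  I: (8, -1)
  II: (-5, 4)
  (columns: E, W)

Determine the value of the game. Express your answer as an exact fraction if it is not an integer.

Row minima: I → -1, II → -5; maximin = -1.
Column maxima: E → 8, W → 4; minimax = 4.
-1 ≠ 4, so there is no saddle point; optimal play is mixed.
Let Player 1 play I with probability p. Expected payoff against E: 8p + (-5)(1−p) = 13p − 5; against W: (-1)p + 4(1−p) = −5p + 4.
Setting these equal: 13p − 5 = −5p + 4 ⇒ 18p = 9 ⇒ p = 1/2, and the value is (13)·(1/2) − 5 = 3/2.
For Player 2: with q = P(E), equating I's and II's payoffs gives 9q − 1 = −9q + 4 ⇒ q = 5/18.

3/2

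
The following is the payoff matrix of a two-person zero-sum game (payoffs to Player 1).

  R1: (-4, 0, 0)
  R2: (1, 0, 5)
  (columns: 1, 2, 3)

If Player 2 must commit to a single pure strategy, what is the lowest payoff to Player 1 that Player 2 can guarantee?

Column maxima: 1 → 1, 2 → 0, 3 → 5.
The smallest of these is 0.

0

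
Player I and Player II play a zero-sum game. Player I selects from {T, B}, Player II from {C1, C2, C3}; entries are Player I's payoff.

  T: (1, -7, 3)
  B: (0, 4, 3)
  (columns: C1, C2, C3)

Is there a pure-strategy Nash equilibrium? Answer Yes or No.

No

Row minima: T → -7, B → 0; maximin = 0.
Column maxima: C1 → 1, C2 → 4, C3 → 3; minimax = 1.
0 ≠ 1, so no pure-strategy equilibrium exists.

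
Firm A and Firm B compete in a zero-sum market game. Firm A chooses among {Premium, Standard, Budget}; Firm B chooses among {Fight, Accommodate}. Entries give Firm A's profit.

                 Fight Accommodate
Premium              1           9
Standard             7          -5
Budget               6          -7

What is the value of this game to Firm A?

Row minima: Premium → 1, Standard → -5, Budget → -7; maximin = 1.
Column maxima: Fight → 7, Accommodate → 9; minimax = 7.
1 ≠ 7, so there is no saddle point; optimal play is mixed.
Budget is strictly dominated by Standard, so Firm A never plays it.
On the remaining 2×2 (Premium, Standard vs Fight, Accommodate):
Let Firm A play Premium with probability p. Expected payoff against Fight: 1p + 7(1−p) = −6p + 7; against Accommodate: 9p + (-5)(1−p) = 14p − 5.
Setting these equal: −6p + 7 = 14p − 5 ⇒ −20p = -12 ⇒ p = 3/5, and the value is (-6)·(3/5) + 7 = 17/5.
For Firm B: with q = P(Fight), equating Premium's and Standard's payoffs gives −8q + 9 = 12q − 5 ⇒ q = 7/10.

17/5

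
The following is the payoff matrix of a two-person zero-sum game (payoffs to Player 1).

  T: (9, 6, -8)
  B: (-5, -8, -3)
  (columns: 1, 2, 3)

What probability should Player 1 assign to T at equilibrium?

Row minima: T → -8, B → -8; maximin = -8.
Column maxima: 1 → 9, 2 → 6, 3 → -3; minimax = -3.
-8 ≠ -3, so there is no saddle point; optimal play is mixed.
1 is strictly dominated by 2 (it gives Player 1 strictly more in every row), so Player 2 never plays it.
On the remaining 2×2 (T, B vs 2, 3):
Let Player 1 play T with probability p. Expected payoff against 2: 6p + (-8)(1−p) = 14p − 8; against 3: (-8)p + (-3)(1−p) = −5p − 3.
Setting these equal: 14p − 8 = −5p − 3 ⇒ 19p = 5 ⇒ p = 5/19, and the value is (14)·(5/19) − 8 = -82/19.
For Player 2: with q = P(2), equating T's and B's payoffs gives 14q − 8 = −5q − 3 ⇒ q = 5/19.

5/19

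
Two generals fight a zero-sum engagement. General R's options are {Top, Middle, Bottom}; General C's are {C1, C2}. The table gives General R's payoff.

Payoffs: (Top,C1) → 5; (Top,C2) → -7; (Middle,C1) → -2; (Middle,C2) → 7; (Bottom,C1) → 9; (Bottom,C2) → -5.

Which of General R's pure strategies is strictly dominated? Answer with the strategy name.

Top

Bottom gives a strictly higher payoff than Top against every column: 9 > 5, -5 > -7.
So Top is strictly dominated and General R never plays it.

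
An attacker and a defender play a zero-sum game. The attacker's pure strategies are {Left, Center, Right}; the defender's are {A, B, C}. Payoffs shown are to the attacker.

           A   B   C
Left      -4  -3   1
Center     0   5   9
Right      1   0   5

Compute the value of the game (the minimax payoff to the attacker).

5/6

Row minima: Left → -4, Center → 0, Right → 0; maximin = 0.
Column maxima: A → 1, B → 5, C → 9; minimax = 1.
0 ≠ 1, so there is no saddle point; optimal play is mixed.
Left is strictly dominated by Center, so the attacker never plays it.
C is strictly dominated by A (it gives the attacker strictly more in every row), so the defender never plays it.
On the remaining 2×2 (Center, Right vs A, B):
Let the attacker play Center with probability p. Expected payoff against A: 0p + 1(1−p) = −p + 1; against B: 5p + 0(1−p) = 5p.
Setting these equal: −p + 1 = 5p ⇒ −6p = -1 ⇒ p = 1/6, and the value is (-1)·(1/6) + 1 = 5/6.
For the defender: with q = P(A), equating Center's and Right's payoffs gives −5q + 5 = q ⇒ q = 5/6.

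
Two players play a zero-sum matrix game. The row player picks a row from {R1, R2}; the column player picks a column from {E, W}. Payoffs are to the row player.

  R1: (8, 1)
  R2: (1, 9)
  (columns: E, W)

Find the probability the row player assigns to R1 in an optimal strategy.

Row minima: R1 → 1, R2 → 1; maximin = 1.
Column maxima: E → 8, W → 9; minimax = 8.
1 ≠ 8, so there is no saddle point; optimal play is mixed.
Let the row player play R1 with probability p. Expected payoff against E: 8p + 1(1−p) = 7p + 1; against W: 1p + 9(1−p) = −8p + 9.
Setting these equal: 7p + 1 = −8p + 9 ⇒ 15p = 8 ⇒ p = 8/15, and the value is (7)·(8/15) + 1 = 71/15.
For the column player: with q = P(E), equating R1's and R2's payoffs gives 7q + 1 = −8q + 9 ⇒ q = 8/15.

8/15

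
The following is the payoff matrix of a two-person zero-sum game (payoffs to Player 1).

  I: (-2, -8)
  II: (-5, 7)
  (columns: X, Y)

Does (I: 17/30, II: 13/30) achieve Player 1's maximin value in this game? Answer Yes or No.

Against X this mix gives (17/30)·(-2) + (13/30)·(-5) = -33/10.
Against Y this mix gives (17/30)·(-8) + (13/30)·7 = -3/2.
Player 2 will play X, holding Player 1 to -33/10. Shifting weight toward the row that does better against X would raise this floor (the equalizing mix achieves -3 against both X and Y), so the proposed strategy is not optimal.

No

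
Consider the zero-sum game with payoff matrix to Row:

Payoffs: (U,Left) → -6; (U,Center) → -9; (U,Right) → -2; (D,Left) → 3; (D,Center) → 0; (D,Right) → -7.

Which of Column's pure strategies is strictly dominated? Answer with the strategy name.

Center holds Row's payoff strictly below Left in every row: -9 < -6, 0 < 3.
So Left is strictly dominated for Column.

Left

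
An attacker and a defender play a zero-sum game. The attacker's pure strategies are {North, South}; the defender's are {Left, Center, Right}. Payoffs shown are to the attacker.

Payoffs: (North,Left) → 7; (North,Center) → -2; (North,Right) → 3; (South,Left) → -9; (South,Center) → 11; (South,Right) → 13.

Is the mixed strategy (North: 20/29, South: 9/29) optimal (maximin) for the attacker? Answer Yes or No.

Yes

Against Left this mix gives (20/29)·7 + (9/29)·(-9) = 59/29.
Against Center this mix gives (20/29)·(-2) + (9/29)·11 = 59/29.
Against Right this mix gives (20/29)·3 + (9/29)·13 = 177/29.
All of the defender's active replies (Left, Center) yield 59/29, and no column does worse for the attacker. The mix makes the defender indifferent and guarantees 59/29, so it is optimal.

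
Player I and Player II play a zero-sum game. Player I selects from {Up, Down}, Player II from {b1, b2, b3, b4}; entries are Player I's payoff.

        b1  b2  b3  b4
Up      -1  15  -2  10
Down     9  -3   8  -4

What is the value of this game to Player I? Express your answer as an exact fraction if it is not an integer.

Row minima: Up → -2, Down → -4; maximin = -2.
Column maxima: b1 → 9, b2 → 15, b3 → 8, b4 → 10; minimax = 8.
-2 ≠ 8, so there is no saddle point; optimal play is mixed.
b1 is strictly dominated by b3 (it gives Player I strictly more in every row), so Player II never plays it.
b2 is strictly dominated by b4 (it gives Player I strictly more in every row), so Player II never plays it.
On the remaining 2×2 (Up, Down vs b3, b4):
Let Player I play Up with probability p. Expected payoff against b3: (-2)p + 8(1−p) = −10p + 8; against b4: 10p + (-4)(1−p) = 14p − 4.
Setting these equal: −10p + 8 = 14p − 4 ⇒ −24p = -12 ⇒ p = 1/2, and the value is (-10)·(1/2) + 8 = 3.
For Player II: with q = P(b3), equating Up's and Down's payoffs gives −12q + 10 = 12q − 4 ⇒ q = 7/12.

3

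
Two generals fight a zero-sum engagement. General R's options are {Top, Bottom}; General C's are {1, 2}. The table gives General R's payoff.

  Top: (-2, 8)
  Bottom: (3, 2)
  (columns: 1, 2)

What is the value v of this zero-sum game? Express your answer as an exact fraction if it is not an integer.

28/11

Row minima: Top → -2, Bottom → 2; maximin = 2.
Column maxima: 1 → 3, 2 → 8; minimax = 3.
2 ≠ 3, so there is no saddle point; optimal play is mixed.
Let General R play Top with probability p. Expected payoff against 1: (-2)p + 3(1−p) = −5p + 3; against 2: 8p + 2(1−p) = 6p + 2.
Setting these equal: −5p + 3 = 6p + 2 ⇒ −11p = -1 ⇒ p = 1/11, and the value is (-5)·(1/11) + 3 = 28/11.
For General C: with q = P(1), equating Top's and Bottom's payoffs gives −10q + 8 = q + 2 ⇒ q = 6/11.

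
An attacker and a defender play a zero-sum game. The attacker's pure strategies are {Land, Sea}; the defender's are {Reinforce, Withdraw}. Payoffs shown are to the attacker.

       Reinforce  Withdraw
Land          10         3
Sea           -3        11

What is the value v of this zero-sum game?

Row minima: Land → 3, Sea → -3; maximin = 3.
Column maxima: Reinforce → 10, Withdraw → 11; minimax = 10.
3 ≠ 10, so there is no saddle point; optimal play is mixed.
Let the attacker play Land with probability p. Expected payoff against Reinforce: 10p + (-3)(1−p) = 13p − 3; against Withdraw: 3p + 11(1−p) = −8p + 11.
Setting these equal: 13p − 3 = −8p + 11 ⇒ 21p = 14 ⇒ p = 2/3, and the value is (13)·(2/3) − 3 = 17/3.
For the defender: with q = P(Reinforce), equating Land's and Sea's payoffs gives 7q + 3 = −14q + 11 ⇒ q = 8/21.

17/3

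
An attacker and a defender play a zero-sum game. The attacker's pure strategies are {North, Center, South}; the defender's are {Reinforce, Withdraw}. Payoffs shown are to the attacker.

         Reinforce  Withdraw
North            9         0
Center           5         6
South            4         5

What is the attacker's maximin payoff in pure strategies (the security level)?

Row minima: North → 0, Center → 5, South → 4.
The best of these is 5.

5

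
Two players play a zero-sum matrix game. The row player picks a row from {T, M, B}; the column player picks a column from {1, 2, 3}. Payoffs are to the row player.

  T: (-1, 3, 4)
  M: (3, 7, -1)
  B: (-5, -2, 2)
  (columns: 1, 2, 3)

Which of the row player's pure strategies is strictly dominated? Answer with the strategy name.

B

T gives a strictly higher payoff than B against every column: -1 > -5, 3 > -2, 4 > 2.
So B is strictly dominated and the row player never plays it.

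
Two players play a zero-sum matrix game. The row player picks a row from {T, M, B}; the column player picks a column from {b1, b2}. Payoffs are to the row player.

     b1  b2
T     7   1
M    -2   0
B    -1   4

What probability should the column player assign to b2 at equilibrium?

8/11

Row minima: T → 1, M → -2, B → -1; maximin = 1.
Column maxima: b1 → 7, b2 → 4; minimax = 4.
1 ≠ 4, so there is no saddle point; optimal play is mixed.
M is strictly dominated by T, so the row player never plays it.
On the remaining 2×2 (T, B vs b1, b2):
Let the row player play T with probability p. Expected payoff against b1: 7p + (-1)(1−p) = 8p − 1; against b2: 1p + 4(1−p) = −3p + 4.
Setting these equal: 8p − 1 = −3p + 4 ⇒ 11p = 5 ⇒ p = 5/11, and the value is (8)·(5/11) − 1 = 29/11.
For the column player: with q = P(b1), equating T's and B's payoffs gives 6q + 1 = −5q + 4 ⇒ q = 3/11.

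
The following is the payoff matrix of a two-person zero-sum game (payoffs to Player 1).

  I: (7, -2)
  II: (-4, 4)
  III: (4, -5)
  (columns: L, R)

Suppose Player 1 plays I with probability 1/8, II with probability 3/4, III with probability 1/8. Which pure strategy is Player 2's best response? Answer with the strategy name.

If Player 2 plays L, Player 1's expected payoff is (1/8)·7 + (3/4)·(-4) + (1/8)·4 = -13/8.
If Player 2 plays R, Player 1's expected payoff is (1/8)·(-2) + (3/4)·4 + (1/8)·(-5) = 17/8.
Player 2 minimizes Player 1's payoff; the smallest is -13/8, so the best response is L.

L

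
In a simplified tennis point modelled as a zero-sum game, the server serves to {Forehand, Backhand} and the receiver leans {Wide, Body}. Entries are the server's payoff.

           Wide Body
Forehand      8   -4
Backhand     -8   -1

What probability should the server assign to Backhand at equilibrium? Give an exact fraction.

12/19

Row minima: Forehand → -4, Backhand → -8; maximin = -4.
Column maxima: Wide → 8, Body → -1; minimax = -1.
-4 ≠ -1, so there is no saddle point; optimal play is mixed.
Let the server play Forehand with probability p. Expected payoff against Wide: 8p + (-8)(1−p) = 16p − 8; against Body: (-4)p + (-1)(1−p) = −3p − 1.
Setting these equal: 16p − 8 = −3p − 1 ⇒ 19p = 7 ⇒ p = 7/19, and the value is (16)·(7/19) − 8 = -40/19.
For the receiver: with q = P(Wide), equating Forehand's and Backhand's payoffs gives 12q − 4 = −7q − 1 ⇒ q = 3/19.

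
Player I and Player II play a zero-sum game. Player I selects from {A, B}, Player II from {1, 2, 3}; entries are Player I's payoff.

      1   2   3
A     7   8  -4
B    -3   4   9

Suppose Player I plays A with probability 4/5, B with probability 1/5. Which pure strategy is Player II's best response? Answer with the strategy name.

3

If Player II plays 1, Player I's expected payoff is (4/5)·7 + (1/5)·(-3) = 5.
If Player II plays 2, Player I's expected payoff is (4/5)·8 + (1/5)·4 = 36/5.
If Player II plays 3, Player I's expected payoff is (4/5)·(-4) + (1/5)·9 = -7/5.
Player II minimizes Player I's payoff; the smallest is -7/5, so the best response is 3.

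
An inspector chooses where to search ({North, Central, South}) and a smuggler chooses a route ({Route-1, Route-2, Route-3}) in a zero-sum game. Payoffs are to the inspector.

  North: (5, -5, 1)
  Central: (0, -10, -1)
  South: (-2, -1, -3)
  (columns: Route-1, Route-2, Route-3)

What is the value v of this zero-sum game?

Row minima: North → -5, Central → -10, South → -3; maximin = -3.
Column maxima: Route-1 → 5, Route-2 → -1, Route-3 → 1; minimax = -1.
-3 ≠ -1, so there is no saddle point; optimal play is mixed.
Central is strictly dominated by North, so the inspector never plays it.
Route-1 is strictly dominated by Route-3 (it gives the inspector strictly more in every row), so the smuggler never plays it.
On the remaining 2×2 (North, South vs Route-2, Route-3):
Let the inspector play North with probability p. Expected payoff against Route-2: (-5)p + (-1)(1−p) = −4p − 1; against Route-3: 1p + (-3)(1−p) = 4p − 3.
Setting these equal: −4p − 1 = 4p − 3 ⇒ −8p = -2 ⇒ p = 1/4, and the value is (-4)·(1/4) − 1 = -2.
For the smuggler: with q = P(Route-2), equating North's and South's payoffs gives −6q + 1 = 2q − 3 ⇒ q = 1/2.

-2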